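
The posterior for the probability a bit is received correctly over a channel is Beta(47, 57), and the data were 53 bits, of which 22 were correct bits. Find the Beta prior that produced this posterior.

Beta(25, 26)

A Beta(α, β) prior with s successes and f failures in binomial data gives a Beta(α+s, β+f) posterior.
Subtract the data counts: 47−22=25, 57−31=26.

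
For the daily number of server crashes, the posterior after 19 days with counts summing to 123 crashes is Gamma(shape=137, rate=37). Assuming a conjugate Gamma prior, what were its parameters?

A Gamma(α, β) prior (rate parametrization) on a Poisson rate with n observations summing to S gives posterior Gamma(α+S, β+n).
So α = 137 − 123 = 14 and β = 37 − 19 = 18.

Gamma(shape=14, rate=18)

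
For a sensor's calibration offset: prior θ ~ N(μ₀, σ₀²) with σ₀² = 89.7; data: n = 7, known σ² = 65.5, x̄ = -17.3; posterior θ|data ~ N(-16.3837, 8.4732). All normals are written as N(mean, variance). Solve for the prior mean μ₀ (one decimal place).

With known observation variance, the Normal–Normal posterior has precision τ_n = τ₀ + n/σ² and mean μ_n = (τ₀μ₀ + (n/σ²)x̄)/τ_n.
Here τ₀ = 1/89.7 = 0.011148 and τ_data = 7/65.5 = 0.106870, so τ_n = 0.118018.
Rearranging for μ₀: μ₀ = (μ_n·τ_n − τ_data·x̄)/τ₀ = (-16.3837·0.118018 − 0.106870·-17.3) / 0.011148 = -0.084721/0.011148 ≈ -7.6.

μ₀ = -7.6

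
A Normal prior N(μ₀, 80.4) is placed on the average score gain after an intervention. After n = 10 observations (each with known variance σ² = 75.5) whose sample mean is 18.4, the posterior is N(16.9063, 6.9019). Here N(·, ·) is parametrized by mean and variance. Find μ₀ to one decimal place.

With known observation variance, the Normal–Normal posterior has precision τ_n = τ₀ + n/σ² and mean μ_n = (τ₀μ₀ + (n/σ²)x̄)/τ_n.
Here τ₀ = 1/80.4 = 0.012438 and τ_data = 10/75.5 = 0.132450, so τ_n = 0.144888.
Rearranging for μ₀: μ₀ = (μ_n·τ_n − τ_data·x̄)/τ₀ = (16.9063·0.144888 − 0.132450·18.4) / 0.012438 = 0.012440/0.012438 ≈ 1.0.

μ₀ = 1.0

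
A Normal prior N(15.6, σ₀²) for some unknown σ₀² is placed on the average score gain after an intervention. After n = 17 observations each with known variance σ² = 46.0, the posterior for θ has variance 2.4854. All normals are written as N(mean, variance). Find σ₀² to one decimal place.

For the Normal–Normal model with known σ², precisions add: τ_n = τ₀ + n/σ².
So 1/σ₀² = 1/2.4854 − 17/46.0 = 0.402350 − 0.369565 = 0.032785.
Hence σ₀² = 1/0.032785 ≈ 30.5.

σ₀² = 30.5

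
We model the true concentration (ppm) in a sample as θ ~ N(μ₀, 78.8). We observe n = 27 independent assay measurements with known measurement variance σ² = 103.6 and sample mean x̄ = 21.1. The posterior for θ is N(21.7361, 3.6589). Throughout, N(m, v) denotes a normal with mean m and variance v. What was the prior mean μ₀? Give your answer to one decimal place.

μ₀ = 34.8

The posterior mean is a precision-weighted average: μ_n = (τ₀μ₀ + τ_data·x̄)/(τ₀+τ_data), with τ₀=1/σ₀² and τ_data=n/σ².
Here τ₀ = 1/78.8 = 0.012690 and τ_data = 27/103.6 = 0.260618, so τ_n = 0.273308.
Rearranging for μ₀: μ₀ = (μ_n·τ_n − τ_data·x̄)/τ₀ = (21.7361·0.273308 − 0.260618·21.1) / 0.012690 = 0.441610/0.012690 ≈ 34.8.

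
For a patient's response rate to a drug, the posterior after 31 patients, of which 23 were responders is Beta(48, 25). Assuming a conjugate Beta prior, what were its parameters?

Under Beta–binomial conjugacy the posterior parameters are (α+s, β+f).
Subtract the data counts: 48−23=25, 25−8=17.

Beta(25, 17)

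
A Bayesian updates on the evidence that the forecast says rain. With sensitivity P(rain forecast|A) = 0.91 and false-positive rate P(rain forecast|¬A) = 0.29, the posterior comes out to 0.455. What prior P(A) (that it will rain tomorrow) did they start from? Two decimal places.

In odds form, posterior odds = prior odds × likelihood ratio, so prior odds = posterior odds ÷ LR.
Posterior odds = 0.455/(1−0.455) = 0.8349. LR = 0.91/0.29 = 3.1379.
Prior odds = 0.8349/3.1379 = 0.2661, so P(A) = 0.2661/(1+0.2661) ≈ 0.21.

P(A) = 0.21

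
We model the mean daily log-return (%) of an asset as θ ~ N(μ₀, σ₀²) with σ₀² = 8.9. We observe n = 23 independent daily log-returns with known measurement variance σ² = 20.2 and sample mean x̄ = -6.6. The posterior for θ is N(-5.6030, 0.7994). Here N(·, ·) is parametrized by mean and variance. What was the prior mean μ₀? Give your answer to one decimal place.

With known observation variance, the Normal–Normal posterior has precision τ_n = τ₀ + n/σ² and mean μ_n = (τ₀μ₀ + (n/σ²)x̄)/τ_n.
Here τ₀ = 1/8.9 = 0.112360 and τ_data = 23/20.2 = 1.138614, so τ_n = 1.250974.
Rearranging for μ₀: μ₀ = (μ_n·τ_n − τ_data·x̄)/τ₀ = (-5.6030·1.250974 − 1.138614·-6.6) / 0.112360 = 0.505645/0.112360 ≈ 4.5.

μ₀ = 4.5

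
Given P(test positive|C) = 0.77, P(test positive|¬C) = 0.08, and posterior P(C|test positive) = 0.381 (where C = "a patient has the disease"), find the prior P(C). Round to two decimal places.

P(C) = 0.06

In odds form, posterior odds = prior odds × likelihood ratio, so prior odds = posterior odds ÷ LR.
Posterior odds = 0.381/(1−0.381) = 0.6155. LR = 0.77/0.08 = 9.6250.
Prior odds = 0.6155/9.6250 = 0.0639, so P(C) = 0.0639/(1+0.0639) ≈ 0.06.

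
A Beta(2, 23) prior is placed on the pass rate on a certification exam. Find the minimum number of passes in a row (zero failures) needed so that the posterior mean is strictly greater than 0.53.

k = 24

After k passes and 0 failures the posterior is Beta(2+k, 23), with mean (2+k)/(2+23+k).
Set (2+k)/(25+k) > 0.53 and solve: k > (0.53·25 − 2)/(1 − 0.53) = 23.936.
The smallest integer exceeding 23.936 is 24.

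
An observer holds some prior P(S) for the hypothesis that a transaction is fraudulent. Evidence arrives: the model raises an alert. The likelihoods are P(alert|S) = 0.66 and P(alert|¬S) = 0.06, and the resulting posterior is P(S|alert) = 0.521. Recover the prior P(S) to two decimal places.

Bayes' rule in odds form gives O(S|E) = O(S)·[P(E|S)/P(E|¬S)], hence O(S) = O(S|E)/LR.
Posterior odds = 0.521/(1−0.521) = 1.0877. LR = 0.66/0.06 = 11.0000.
Prior odds = 1.0877/11.0000 = 0.0989, so P(S) = 0.0989/(1+0.0989) ≈ 0.09.

P(S) = 0.09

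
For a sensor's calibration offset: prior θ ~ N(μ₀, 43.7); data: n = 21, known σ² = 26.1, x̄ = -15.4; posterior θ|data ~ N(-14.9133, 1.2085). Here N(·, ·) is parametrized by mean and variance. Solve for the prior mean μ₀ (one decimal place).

With known observation variance, the Normal–Normal posterior has precision τ_n = τ₀ + n/σ² and mean μ_n = (τ₀μ₀ + (n/σ²)x̄)/τ_n.
Here τ₀ = 1/43.7 = 0.022883 and τ_data = 21/26.1 = 0.804598, so τ_n = 0.827481.
Rearranging for μ₀: μ₀ = (μ_n·τ_n − τ_data·x̄)/τ₀ = (-14.9133·0.827481 − 0.804598·-15.4) / 0.022883 = 0.050337/0.022883 ≈ 2.2.

μ₀ = 2.2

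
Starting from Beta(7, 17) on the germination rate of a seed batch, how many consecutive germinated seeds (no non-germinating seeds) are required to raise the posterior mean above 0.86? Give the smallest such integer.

k = 98

After k germinated seeds and 0 non-germinating seeds the posterior is Beta(7+k, 17), with mean (7+k)/(7+17+k).
Set (7+k)/(24+k) > 0.86 and solve: k > (0.86·24 − 7)/(1 − 0.86) = 97.429.
The smallest integer exceeding 97.429 is 98.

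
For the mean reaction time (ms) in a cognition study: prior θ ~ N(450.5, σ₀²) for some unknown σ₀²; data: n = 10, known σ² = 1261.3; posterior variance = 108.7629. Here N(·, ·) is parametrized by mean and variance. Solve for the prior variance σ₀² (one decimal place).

σ₀² = 789.9

For the Normal–Normal model with known σ², precisions add: τ_n = τ₀ + n/σ².
So 1/σ₀² = 1/108.7629 − 10/1261.3 = 0.009194 − 0.007928 = 0.001266.
Hence σ₀² = 1/0.001266 ≈ 789.9.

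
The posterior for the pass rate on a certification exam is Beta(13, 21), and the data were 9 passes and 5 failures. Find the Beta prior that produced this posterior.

Beta(4, 16)

Beta is conjugate to the binomial likelihood: posterior = Beta(α+s, β+f).
So α = 13 − 9 = 4 and β = 21 − 5 = 16.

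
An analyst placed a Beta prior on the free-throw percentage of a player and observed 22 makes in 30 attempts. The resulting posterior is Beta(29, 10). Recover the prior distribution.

Under Beta–binomial conjugacy the posterior parameters are (a+s, b+f).
Subtract the data counts: 29−22=7, 10−8=2.

Beta(7, 2)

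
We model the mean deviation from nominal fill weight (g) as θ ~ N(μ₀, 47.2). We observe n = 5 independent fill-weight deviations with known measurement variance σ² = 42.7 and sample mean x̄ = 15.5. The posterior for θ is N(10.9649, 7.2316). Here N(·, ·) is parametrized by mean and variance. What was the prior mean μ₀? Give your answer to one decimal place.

With known observation variance, the Normal–Normal posterior has precision τ_n = τ₀ + n/σ² and mean μ_n = (τ₀μ₀ + (n/σ²)x̄)/τ_n.
Here τ₀ = 1/47.2 = 0.021186 and τ_data = 5/42.7 = 0.117096, so τ_n = 0.138282.
Rearranging for μ₀: μ₀ = (μ_n·τ_n − τ_data·x̄)/τ₀ = (10.9649·0.138282 − 0.117096·15.5) / 0.021186 = -0.298740/0.021186 ≈ -14.1.

μ₀ = -14.1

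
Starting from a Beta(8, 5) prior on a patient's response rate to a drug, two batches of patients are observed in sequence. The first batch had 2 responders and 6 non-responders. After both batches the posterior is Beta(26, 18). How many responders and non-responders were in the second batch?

16 responders and 7 non-responders

Sequential conjugate updates are equivalent to a single update on the pooled data, so total successes = posterior α − prior α and total failures = posterior β − prior β.
Total across both batches: 26−8=18 responders, 18−5=13 non-responders.
Subtract the first batch: 18−2=16 responders and 13−6=7 non-responders.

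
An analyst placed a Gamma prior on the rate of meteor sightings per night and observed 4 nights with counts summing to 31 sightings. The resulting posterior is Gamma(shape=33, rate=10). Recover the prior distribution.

Gamma(shape=2, rate=6)

A Gamma(α, β) prior (rate parametrization) on a Poisson rate with n observations summing to S gives posterior Gamma(α+S, β+n).
So α = 33 − 31 = 2 and β = 10 − 4 = 6.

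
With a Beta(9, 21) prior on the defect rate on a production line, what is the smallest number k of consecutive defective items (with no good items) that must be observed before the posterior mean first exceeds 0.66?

k = 32

After k defective items and 0 good items the posterior is Beta(9+k, 21), with mean (9+k)/(9+21+k).
Set (9+k)/(30+k) > 0.66 and solve: k > (0.66·30 − 9)/(1 − 0.66) = 31.765.
The smallest integer exceeding 31.765 is 32.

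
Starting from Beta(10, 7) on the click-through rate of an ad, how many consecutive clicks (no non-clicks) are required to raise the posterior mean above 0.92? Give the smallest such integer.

After k clicks and 0 non-clicks the posterior is Beta(10+k, 7), with mean (10+k)/(10+7+k).
Set (10+k)/(17+k) > 0.92 and solve: k > (0.92·17 − 10)/(1 − 0.92) = 70.500.
The smallest integer exceeding 70.500 is 71.

k = 71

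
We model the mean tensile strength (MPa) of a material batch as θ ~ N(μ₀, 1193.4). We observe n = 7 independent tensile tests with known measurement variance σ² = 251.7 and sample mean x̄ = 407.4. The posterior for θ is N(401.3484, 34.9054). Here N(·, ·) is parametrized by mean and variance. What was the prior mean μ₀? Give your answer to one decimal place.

The posterior mean is a precision-weighted average: μ_n = (τ₀μ₀ + τ_data·x̄)/(τ₀+τ_data), with τ₀=1/σ₀² and τ_data=n/σ².
Here τ₀ = 1/1193.4 = 0.000838 and τ_data = 7/251.7 = 0.027811, so τ_n = 0.028649.
Rearranging for μ₀: μ₀ = (μ_n·τ_n − τ_data·x̄)/τ₀ = (401.3484·0.028649 − 0.027811·407.4) / 0.000838 = 0.168029/0.000838 ≈ 200.5.

μ₀ = 200.5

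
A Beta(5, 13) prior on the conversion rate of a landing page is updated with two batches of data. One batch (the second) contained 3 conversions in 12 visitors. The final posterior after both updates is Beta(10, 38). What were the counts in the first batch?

Because Beta–binomial updating is additive in the counts, the combined data contributed (α_post−α_prior, β_post−β_prior) successes and failures.
Total across both batches: 10−5=5 conversions, 38−13=25 bounces.
Subtract the second batch: 5−3=2 conversions and 25−9=16 bounces.

2 conversions and 16 bounces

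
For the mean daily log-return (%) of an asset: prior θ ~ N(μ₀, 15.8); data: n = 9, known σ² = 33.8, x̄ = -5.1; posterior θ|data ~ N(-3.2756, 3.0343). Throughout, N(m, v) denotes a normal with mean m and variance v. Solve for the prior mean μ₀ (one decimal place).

The posterior mean is a precision-weighted average: μ_n = (τ₀μ₀ + τ_data·x̄)/(τ₀+τ_data), with τ₀=1/σ₀² and τ_data=n/σ².
Here τ₀ = 1/15.8 = 0.063291 and τ_data = 9/33.8 = 0.266272, so τ_n = 0.329563.
Rearranging for μ₀: μ₀ = (μ_n·τ_n − τ_data·x̄)/τ₀ = (-3.2756·0.329563 − 0.266272·-5.1) / 0.063291 = 0.278471/0.063291 ≈ 4.4.

μ₀ = 4.4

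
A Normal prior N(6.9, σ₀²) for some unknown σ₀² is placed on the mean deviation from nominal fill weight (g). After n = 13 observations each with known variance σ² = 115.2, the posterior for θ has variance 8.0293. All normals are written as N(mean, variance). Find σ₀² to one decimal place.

σ₀² = 85.5

For the Normal–Normal model with known σ², precisions add: τ_n = τ₀ + n/σ².
So 1/σ₀² = 1/8.0293 − 13/115.2 = 0.124544 − 0.112847 = 0.011697.
Hence σ₀² = 1/0.011697 ≈ 85.5.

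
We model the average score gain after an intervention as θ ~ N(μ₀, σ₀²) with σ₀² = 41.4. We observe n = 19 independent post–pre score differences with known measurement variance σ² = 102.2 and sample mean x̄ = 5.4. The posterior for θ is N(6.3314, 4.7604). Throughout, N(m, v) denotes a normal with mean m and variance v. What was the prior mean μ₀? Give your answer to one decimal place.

With known observation variance, the Normal–Normal posterior has precision τ_n = τ₀ + n/σ² and mean μ_n = (τ₀μ₀ + (n/σ²)x̄)/τ_n.
Here τ₀ = 1/41.4 = 0.024155 and τ_data = 19/102.2 = 0.185910, so τ_n = 0.210065.
Rearranging for μ₀: μ₀ = (μ_n·τ_n − τ_data·x̄)/τ₀ = (6.3314·0.210065 − 0.185910·5.4) / 0.024155 = 0.326092/0.024155 ≈ 13.5.

μ₀ = 13.5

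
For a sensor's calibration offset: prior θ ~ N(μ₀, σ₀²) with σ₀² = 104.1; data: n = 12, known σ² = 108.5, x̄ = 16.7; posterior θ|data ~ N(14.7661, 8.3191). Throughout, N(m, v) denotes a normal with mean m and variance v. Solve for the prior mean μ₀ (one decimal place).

With known observation variance, the Normal–Normal posterior has precision τ_n = τ₀ + n/σ² and mean μ_n = (τ₀μ₀ + (n/σ²)x̄)/τ_n.
Here τ₀ = 1/104.1 = 0.009606 and τ_data = 12/108.5 = 0.110599, so τ_n = 0.120205.
Rearranging for μ₀: μ₀ = (μ_n·τ_n − τ_data·x̄)/τ₀ = (14.7661·0.120205 − 0.110599·16.7) / 0.009606 = -0.072044/0.009606 ≈ -7.5.

μ₀ = -7.5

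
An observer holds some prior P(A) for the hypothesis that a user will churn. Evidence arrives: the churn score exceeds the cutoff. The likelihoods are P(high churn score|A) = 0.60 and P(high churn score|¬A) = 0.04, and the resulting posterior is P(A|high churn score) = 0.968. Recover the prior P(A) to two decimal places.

P(A) = 0.67

In odds form, posterior odds = prior odds × likelihood ratio, so prior odds = posterior odds ÷ LR.
Posterior odds = 0.968/(1−0.968) = 30.2500. LR = 0.60/0.04 = 15.0000.
Prior odds = 30.2500/15.0000 = 2.0167, so P(A) = 2.0167/(1+2.0167) ≈ 0.67.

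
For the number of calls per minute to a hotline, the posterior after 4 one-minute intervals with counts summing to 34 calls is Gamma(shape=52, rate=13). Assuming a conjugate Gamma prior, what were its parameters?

Gamma(shape=18, rate=9)

A Gamma(α, β) prior (rate parametrization) on a Poisson rate with n observations summing to S gives posterior Gamma(α+S, β+n).
So α = 52 − 34 = 18 and β = 13 − 4 = 9.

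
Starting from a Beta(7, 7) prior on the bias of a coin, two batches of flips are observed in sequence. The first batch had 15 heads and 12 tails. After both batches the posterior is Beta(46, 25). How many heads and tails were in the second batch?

24 heads and 6 tails

Sequential conjugate updates are equivalent to a single update on the pooled data, so total successes = posterior α − prior α and total failures = posterior β − prior β.
Total across both batches: 46−7=39 heads, 25−7=18 tails.
Subtract the first batch: 39−15=24 heads and 18−12=6 tails.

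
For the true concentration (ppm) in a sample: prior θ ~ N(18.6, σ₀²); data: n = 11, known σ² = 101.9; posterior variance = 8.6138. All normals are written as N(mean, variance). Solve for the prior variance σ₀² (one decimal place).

For the Normal–Normal model with known σ², precisions add: τ_n = τ₀ + n/σ².
So 1/σ₀² = 1/8.6138 − 11/101.9 = 0.116093 − 0.107949 = 0.008144.
Hence σ₀² = 1/0.008144 ≈ 122.8.

σ₀² = 122.8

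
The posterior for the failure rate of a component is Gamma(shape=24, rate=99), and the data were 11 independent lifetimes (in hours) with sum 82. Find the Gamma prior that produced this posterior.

For an exponential likelihood with a Gamma(α, β) prior on the rate, n observations with total T give posterior Gamma(α+n, β+T).
So α = 24 − 11 = 13 and β = 99 − 82 = 17.

Gamma(shape=13, rate=17)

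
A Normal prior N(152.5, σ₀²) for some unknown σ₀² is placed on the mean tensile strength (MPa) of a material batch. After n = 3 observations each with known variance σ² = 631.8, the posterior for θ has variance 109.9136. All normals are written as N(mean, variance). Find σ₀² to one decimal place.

Posterior precision equals prior precision plus data precision: 1/σ_n² = 1/σ₀² + n/σ².
So 1/σ₀² = 1/109.9136 − 3/631.8 = 0.009098 − 0.004748 = 0.004350.
Hence σ₀² = 1/0.004350 ≈ 229.9.

σ₀² = 229.9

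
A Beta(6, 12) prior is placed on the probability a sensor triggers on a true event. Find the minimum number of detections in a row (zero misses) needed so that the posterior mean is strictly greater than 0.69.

After k detections and 0 misses the posterior is Beta(6+k, 12), with mean (6+k)/(6+12+k).
Set (6+k)/(18+k) > 0.69 and solve: k > (0.69·18 − 6)/(1 − 0.69) = 20.710.
The smallest integer exceeding 20.710 is 21.

k = 21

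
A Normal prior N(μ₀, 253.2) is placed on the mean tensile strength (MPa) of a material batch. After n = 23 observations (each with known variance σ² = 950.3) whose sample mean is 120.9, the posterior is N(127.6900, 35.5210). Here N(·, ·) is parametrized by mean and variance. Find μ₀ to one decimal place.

With known observation variance, the Normal–Normal posterior has precision τ_n = τ₀ + n/σ² and mean μ_n = (τ₀μ₀ + (n/σ²)x̄)/τ_n.
Here τ₀ = 1/253.2 = 0.003949 and τ_data = 23/950.3 = 0.024203, so τ_n = 0.028152.
Rearranging for μ₀: μ₀ = (μ_n·τ_n − τ_data·x̄)/τ₀ = (127.6900·0.028152 − 0.024203·120.9) / 0.003949 = 0.668586/0.003949 ≈ 169.3.

μ₀ = 169.3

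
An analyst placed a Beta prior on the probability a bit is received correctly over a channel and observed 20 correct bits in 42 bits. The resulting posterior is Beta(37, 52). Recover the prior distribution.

A Beta(a, b) prior with s successes and f failures in binomial data gives a Beta(a+s, b+f) posterior.
Subtract the data counts: 37−20=17, 52−22=30.

Beta(17, 30)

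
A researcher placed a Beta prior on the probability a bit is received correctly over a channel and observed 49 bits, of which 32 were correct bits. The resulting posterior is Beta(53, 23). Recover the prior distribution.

Beta(21, 6)

Under Beta–binomial conjugacy the posterior parameters are (α+s, β+f).
Subtract the data counts: 53−32=21, 23−17=6.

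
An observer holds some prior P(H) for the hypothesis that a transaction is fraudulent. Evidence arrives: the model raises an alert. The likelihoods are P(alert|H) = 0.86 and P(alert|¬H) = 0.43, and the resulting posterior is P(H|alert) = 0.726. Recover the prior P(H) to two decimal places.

Bayes' rule in odds form gives O(H|E) = O(H)·[P(E|H)/P(E|¬H)], hence O(H) = O(H|E)/LR.
Posterior odds = 0.726/(1−0.726) = 2.6496. LR = 0.86/0.43 = 2.0000.
Prior odds = 2.6496/2.0000 = 1.3248, so P(H) = 1.3248/(1+1.3248) ≈ 0.57.

P(H) = 0.57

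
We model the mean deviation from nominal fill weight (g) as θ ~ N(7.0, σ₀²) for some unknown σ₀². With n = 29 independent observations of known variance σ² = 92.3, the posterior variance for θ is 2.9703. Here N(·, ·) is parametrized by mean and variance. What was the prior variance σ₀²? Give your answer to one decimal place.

σ₀² = 44.5

For the Normal–Normal model with known σ², precisions add: τ_n = τ₀ + n/σ².
So 1/σ₀² = 1/2.9703 − 29/92.3 = 0.336666 − 0.314193 = 0.022473.
Hence σ₀² = 1/0.022473 ≈ 44.5.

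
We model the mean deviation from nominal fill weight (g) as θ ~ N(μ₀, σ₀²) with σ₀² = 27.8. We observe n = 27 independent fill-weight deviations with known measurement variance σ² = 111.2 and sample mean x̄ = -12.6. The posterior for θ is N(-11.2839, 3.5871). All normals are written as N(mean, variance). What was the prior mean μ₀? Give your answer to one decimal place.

The posterior mean is a precision-weighted average: μ_n = (τ₀μ₀ + τ_data·x̄)/(τ₀+τ_data), with τ₀=1/σ₀² and τ_data=n/σ².
Here τ₀ = 1/27.8 = 0.035971 and τ_data = 27/111.2 = 0.242806, so τ_n = 0.278777.
Rearranging for μ₀: μ₀ = (μ_n·τ_n − τ_data·x̄)/τ₀ = (-11.2839·0.278777 − 0.242806·-12.6) / 0.035971 = -0.086336/0.035971 ≈ -2.4.

μ₀ = -2.4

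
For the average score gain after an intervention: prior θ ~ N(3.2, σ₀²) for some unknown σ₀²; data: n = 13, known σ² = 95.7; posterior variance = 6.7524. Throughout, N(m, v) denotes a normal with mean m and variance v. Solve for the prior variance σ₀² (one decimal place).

Posterior precision equals prior precision plus data precision: 1/σ_n² = 1/σ₀² + n/σ².
So 1/σ₀² = 1/6.7524 − 13/95.7 = 0.148095 − 0.135841 = 0.012254.
Hence σ₀² = 1/0.012254 ≈ 81.6.

σ₀² = 81.6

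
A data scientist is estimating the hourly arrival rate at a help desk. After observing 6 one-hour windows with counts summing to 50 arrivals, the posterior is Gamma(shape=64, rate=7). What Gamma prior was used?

Gamma(shape=14, rate=1)

Gamma–Poisson conjugacy: posterior shape = α + Σxᵢ, posterior rate = β + n.
So α = 64 − 50 = 14 and β = 7 − 6 = 1.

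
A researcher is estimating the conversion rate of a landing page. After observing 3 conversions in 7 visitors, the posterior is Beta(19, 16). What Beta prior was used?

Beta(16, 12)

Beta is conjugate to the binomial likelihood: posterior = Beta(a+s, b+f).
Subtract the data counts: 19−3=16, 16−4=12.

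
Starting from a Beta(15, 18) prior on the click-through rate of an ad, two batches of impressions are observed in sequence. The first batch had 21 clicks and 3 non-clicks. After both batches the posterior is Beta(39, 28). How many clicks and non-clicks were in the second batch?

Sequential conjugate updates are equivalent to a single update on the pooled data, so total successes = posterior α − prior α and total failures = posterior β − prior β.
Total across both batches: 39−15=24 clicks, 28−18=10 non-clicks.
Subtract the first batch: 24−21=3 clicks and 10−3=7 non-clicks.

3 clicks and 7 non-clicks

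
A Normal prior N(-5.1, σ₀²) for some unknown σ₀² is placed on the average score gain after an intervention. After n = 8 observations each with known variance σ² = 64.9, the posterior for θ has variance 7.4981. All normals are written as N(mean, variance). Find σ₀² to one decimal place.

σ₀² = 99.0

For the Normal–Normal model with known σ², precisions add: τ_n = τ₀ + n/σ².
So 1/σ₀² = 1/7.4981 − 8/64.9 = 0.133367 − 0.123267 = 0.010100.
Hence σ₀² = 1/0.010100 ≈ 99.0.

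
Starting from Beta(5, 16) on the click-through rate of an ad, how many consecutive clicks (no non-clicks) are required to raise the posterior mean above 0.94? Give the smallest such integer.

After k clicks and 0 non-clicks the posterior is Beta(5+k, 16), with mean (5+k)/(5+16+k).
Set (5+k)/(21+k) > 0.94 and solve: k > (0.94·21 − 5)/(1 − 0.94) = 245.667.
The smallest integer exceeding 245.667 is 246, and checking k=246: (251)/(267) = 0.9401 > 0.94.

k = 246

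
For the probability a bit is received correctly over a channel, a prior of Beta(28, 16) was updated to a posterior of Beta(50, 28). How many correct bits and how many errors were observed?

A Beta(α, β) prior with s successes and f failures in binomial data gives a Beta(α+s, β+f) posterior.
Match parameters: s=50−28=22, f=28−16=12.

22 correct bits and 12 errors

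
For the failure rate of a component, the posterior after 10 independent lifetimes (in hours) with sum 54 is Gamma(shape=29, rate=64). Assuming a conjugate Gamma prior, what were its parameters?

Gamma(shape=19, rate=10)

For an exponential likelihood with a Gamma(α, β) prior on the rate, n observations with total T give posterior Gamma(α+n, β+T).
So α = 29 − 10 = 19 and β = 64 − 54 = 10.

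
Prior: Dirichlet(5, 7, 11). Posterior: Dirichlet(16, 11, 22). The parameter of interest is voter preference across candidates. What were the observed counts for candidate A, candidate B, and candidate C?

For a Dirichlet(α) prior with multinomial counts c, the posterior is Dirichlet(α + c) componentwise.
Counts are posterior − prior componentwise: 16−5=11, 11−7=4, 22−11=11.

counts (11, 4, 11)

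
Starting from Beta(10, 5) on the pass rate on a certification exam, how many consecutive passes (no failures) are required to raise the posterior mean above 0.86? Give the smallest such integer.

k = 21

After k passes and 0 failures the posterior is Beta(10+k, 5), with mean (10+k)/(10+5+k).
Set (10+k)/(15+k) > 0.86 and solve: k > (0.86·15 − 10)/(1 − 0.86) = 20.714.
The smallest integer exceeding 20.714 is 21.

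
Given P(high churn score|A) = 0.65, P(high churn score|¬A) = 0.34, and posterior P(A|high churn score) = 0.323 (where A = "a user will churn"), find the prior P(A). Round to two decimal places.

In odds form, posterior odds = prior odds × likelihood ratio, so prior odds = posterior odds ÷ LR.
Posterior odds = 0.323/(1−0.323) = 0.4771. LR = 0.65/0.34 = 1.9118.
Prior odds = 0.4771/1.9118 = 0.2496, so P(A) = 0.2496/(1+0.2496) ≈ 0.20.

P(A) = 0.20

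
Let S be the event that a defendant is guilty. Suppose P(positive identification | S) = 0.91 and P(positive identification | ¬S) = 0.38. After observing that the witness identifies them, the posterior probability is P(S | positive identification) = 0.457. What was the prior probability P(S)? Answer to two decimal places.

Bayes' rule in odds form gives O(S|E) = O(S)·[P(E|S)/P(E|¬S)], hence O(S) = O(S|E)/LR.
Posterior odds = 0.457/(1−0.457) = 0.8416. LR = 0.91/0.38 = 2.3947.
Prior odds = 0.8416/2.3947 = 0.3514, so P(S) = 0.3514/(1+0.3514) ≈ 0.26.

P(S) = 0.26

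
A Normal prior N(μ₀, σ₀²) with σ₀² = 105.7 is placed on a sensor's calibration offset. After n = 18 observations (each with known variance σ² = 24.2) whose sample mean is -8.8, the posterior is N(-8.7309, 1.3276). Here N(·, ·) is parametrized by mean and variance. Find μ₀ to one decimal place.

μ₀ = -3.3

The posterior mean is a precision-weighted average: μ_n = (τ₀μ₀ + τ_data·x̄)/(τ₀+τ_data), with τ₀=1/σ₀² and τ_data=n/σ².
Here τ₀ = 1/105.7 = 0.009461 and τ_data = 18/24.2 = 0.743802, so τ_n = 0.753263.
Rearranging for μ₀: μ₀ = (μ_n·τ_n − τ_data·x̄)/τ₀ = (-8.7309·0.753263 − 0.743802·-8.8) / 0.009461 = -0.031206/0.009461 ≈ -3.3.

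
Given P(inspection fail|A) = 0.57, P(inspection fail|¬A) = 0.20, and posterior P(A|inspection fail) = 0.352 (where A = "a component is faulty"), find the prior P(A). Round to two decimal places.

In odds form, posterior odds = prior odds × likelihood ratio, so prior odds = posterior odds ÷ LR.
Posterior odds = 0.352/(1−0.352) = 0.5432. LR = 0.57/0.20 = 2.8500.
Prior odds = 0.5432/2.8500 = 0.1906, so P(A) = 0.1906/(1+0.1906) ≈ 0.16.

P(A) = 0.16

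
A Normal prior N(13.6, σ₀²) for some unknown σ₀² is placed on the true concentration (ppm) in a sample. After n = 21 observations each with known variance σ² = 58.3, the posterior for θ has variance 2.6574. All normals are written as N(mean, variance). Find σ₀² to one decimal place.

Posterior precision equals prior precision plus data precision: 1/σ_n² = 1/σ₀² + n/σ².
So 1/σ₀² = 1/2.6574 − 21/58.3 = 0.376308 − 0.360206 = 0.016102.
Hence σ₀² = 1/0.016102 ≈ 62.1.

σ₀² = 62.1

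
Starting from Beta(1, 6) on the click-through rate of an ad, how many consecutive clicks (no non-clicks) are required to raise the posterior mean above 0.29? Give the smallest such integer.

k = 2

After k clicks and 0 non-clicks the posterior is Beta(1+k, 6), with mean (1+k)/(1+6+k).
Set (1+k)/(7+k) > 0.29 and solve: k > (0.29·7 − 1)/(1 − 0.29) = 1.451.
The smallest integer exceeding 1.451 is 2.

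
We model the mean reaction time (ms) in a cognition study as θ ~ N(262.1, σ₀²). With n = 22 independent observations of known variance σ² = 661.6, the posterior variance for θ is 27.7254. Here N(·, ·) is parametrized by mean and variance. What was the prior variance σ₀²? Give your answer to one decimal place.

σ₀² = 355.2

For the Normal–Normal model with known σ², precisions add: τ_n = τ₀ + n/σ².
So 1/σ₀² = 1/27.7254 − 22/661.6 = 0.036068 − 0.033253 = 0.002815.
Hence σ₀² = 1/0.002815 ≈ 355.2.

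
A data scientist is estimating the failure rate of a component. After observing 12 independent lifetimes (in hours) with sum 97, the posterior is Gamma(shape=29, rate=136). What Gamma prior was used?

Gamma(shape=17, rate=39)

Gamma–exponential conjugacy: posterior shape = α + n, posterior rate = β + Σtᵢ.
So α = 29 − 12 = 17 and β = 136 − 97 = 39.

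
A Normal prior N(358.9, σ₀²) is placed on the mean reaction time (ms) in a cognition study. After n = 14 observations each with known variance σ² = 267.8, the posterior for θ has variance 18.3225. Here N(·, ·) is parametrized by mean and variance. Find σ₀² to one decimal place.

σ₀² = 434.8

For the Normal–Normal model with known σ², precisions add: τ_n = τ₀ + n/σ².
So 1/σ₀² = 1/18.3225 − 14/267.8 = 0.054578 − 0.052278 = 0.002300.
Hence σ₀² = 1/0.002300 ≈ 434.8.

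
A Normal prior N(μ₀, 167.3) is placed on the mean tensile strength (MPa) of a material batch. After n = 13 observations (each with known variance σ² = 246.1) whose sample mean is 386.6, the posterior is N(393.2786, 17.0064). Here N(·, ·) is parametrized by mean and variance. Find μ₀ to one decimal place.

μ₀ = 452.3

With known observation variance, the Normal–Normal posterior has precision τ_n = τ₀ + n/σ² and mean μ_n = (τ₀μ₀ + (n/σ²)x̄)/τ_n.
Here τ₀ = 1/167.3 = 0.005977 and τ_data = 13/246.1 = 0.052824, so τ_n = 0.058801.
Rearranging for μ₀: μ₀ = (μ_n·τ_n − τ_data·x̄)/τ₀ = (393.2786·0.058801 − 0.052824·386.6) / 0.005977 = 2.703417/0.005977 ≈ 452.3.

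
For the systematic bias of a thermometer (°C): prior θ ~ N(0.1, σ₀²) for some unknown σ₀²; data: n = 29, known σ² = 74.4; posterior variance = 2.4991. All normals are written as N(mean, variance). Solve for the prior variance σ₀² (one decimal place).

For the Normal–Normal model with known σ², precisions add: τ_n = τ₀ + n/σ².
So 1/σ₀² = 1/2.4991 − 29/74.4 = 0.400144 − 0.389785 = 0.010359.
Hence σ₀² = 1/0.010359 ≈ 96.5.

σ₀² = 96.5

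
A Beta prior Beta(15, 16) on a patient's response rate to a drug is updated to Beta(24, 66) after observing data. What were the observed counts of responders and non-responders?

9 responders and 50 non-responders

Beta is conjugate to the binomial likelihood: posterior = Beta(α+s, β+f).
Match parameters: s=24−15=9, f=66−16=50.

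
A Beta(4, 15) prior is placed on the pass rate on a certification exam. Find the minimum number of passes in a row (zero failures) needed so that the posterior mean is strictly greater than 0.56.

After k passes and 0 failures the posterior is Beta(4+k, 15), with mean (4+k)/(4+15+k).
Set (4+k)/(19+k) > 0.56 and solve: k > (0.56·19 − 4)/(1 − 0.56) = 15.091.
The smallest integer exceeding 15.091 is 16.

k = 16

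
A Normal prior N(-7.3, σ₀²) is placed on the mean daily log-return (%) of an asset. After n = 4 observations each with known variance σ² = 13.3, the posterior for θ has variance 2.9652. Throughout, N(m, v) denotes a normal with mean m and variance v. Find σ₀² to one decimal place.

σ₀² = 27.4

For the Normal–Normal model with known σ², precisions add: τ_n = τ₀ + n/σ².
So 1/σ₀² = 1/2.9652 − 4/13.3 = 0.337245 − 0.300752 = 0.036493.
Hence σ₀² = 1/0.036493 ≈ 27.4.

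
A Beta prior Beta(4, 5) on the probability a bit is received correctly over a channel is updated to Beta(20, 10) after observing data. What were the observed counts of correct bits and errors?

16 correct bits and 5 errors

Under Beta–binomial conjugacy the posterior parameters are (α+s, β+f).
Match parameters: s=20−4=16, f=10−5=5.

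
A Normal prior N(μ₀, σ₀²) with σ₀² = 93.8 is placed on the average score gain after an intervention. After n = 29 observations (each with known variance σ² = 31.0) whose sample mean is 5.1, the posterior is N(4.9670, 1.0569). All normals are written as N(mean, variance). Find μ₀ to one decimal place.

With known observation variance, the Normal–Normal posterior has precision τ_n = τ₀ + n/σ² and mean μ_n = (τ₀μ₀ + (n/σ²)x̄)/τ_n.
Here τ₀ = 1/93.8 = 0.010661 and τ_data = 29/31.0 = 0.935484, so τ_n = 0.946145.
Rearranging for μ₀: μ₀ = (μ_n·τ_n − τ_data·x̄)/τ₀ = (4.9670·0.946145 − 0.935484·5.1) / 0.010661 = -0.071466/0.010661 ≈ -6.7.

μ₀ = -6.7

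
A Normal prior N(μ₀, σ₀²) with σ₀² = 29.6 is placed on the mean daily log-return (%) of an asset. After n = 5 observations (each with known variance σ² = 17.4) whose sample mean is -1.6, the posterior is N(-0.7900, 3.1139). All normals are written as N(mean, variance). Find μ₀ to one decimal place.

With known observation variance, the Normal–Normal posterior has precision τ_n = τ₀ + n/σ² and mean μ_n = (τ₀μ₀ + (n/σ²)x̄)/τ_n.
Here τ₀ = 1/29.6 = 0.033784 and τ_data = 5/17.4 = 0.287356, so τ_n = 0.321140.
Rearranging for μ₀: μ₀ = (μ_n·τ_n − τ_data·x̄)/τ₀ = (-0.7900·0.321140 − 0.287356·-1.6) / 0.033784 = 0.206069/0.033784 ≈ 6.1.

μ₀ = 6.1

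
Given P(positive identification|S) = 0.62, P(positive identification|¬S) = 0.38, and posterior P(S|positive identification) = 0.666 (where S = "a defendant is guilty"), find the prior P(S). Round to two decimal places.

P(S) = 0.55

Bayes' rule in odds form gives O(S|E) = O(S)·[P(E|S)/P(E|¬S)], hence O(S) = O(S|E)/LR.
Posterior odds = 0.666/(1−0.666) = 1.9940. LR = 0.62/0.38 = 1.6316.
Prior odds = 1.9940/1.6316 = 1.2221, so P(S) = 1.2221/(1+1.2221) ≈ 0.55.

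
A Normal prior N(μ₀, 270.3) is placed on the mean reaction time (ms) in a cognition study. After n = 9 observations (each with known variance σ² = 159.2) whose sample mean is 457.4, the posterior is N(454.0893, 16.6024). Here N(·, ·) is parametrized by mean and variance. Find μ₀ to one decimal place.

μ₀ = 403.5

The posterior mean is a precision-weighted average: μ_n = (τ₀μ₀ + τ_data·x̄)/(τ₀+τ_data), with τ₀=1/σ₀² and τ_data=n/σ².
Here τ₀ = 1/270.3 = 0.003700 and τ_data = 9/159.2 = 0.056533, so τ_n = 0.060233.
Rearranging for μ₀: μ₀ = (μ_n·τ_n − τ_data·x̄)/τ₀ = (454.0893·0.060233 − 0.056533·457.4) / 0.003700 = 1.492967/0.003700 ≈ 403.5.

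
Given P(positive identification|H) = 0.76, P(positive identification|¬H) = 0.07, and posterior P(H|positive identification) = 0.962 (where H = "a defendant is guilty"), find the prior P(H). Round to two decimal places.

In odds form, posterior odds = prior odds × likelihood ratio, so prior odds = posterior odds ÷ LR.
Posterior odds = 0.962/(1−0.962) = 25.3158. LR = 0.76/0.07 = 10.8571.
Prior odds = 25.3158/10.8571 = 2.3317, so P(H) = 2.3317/(1+2.3317) ≈ 0.70.

P(H) = 0.70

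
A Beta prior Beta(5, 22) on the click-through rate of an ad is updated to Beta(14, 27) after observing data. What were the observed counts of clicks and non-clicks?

9 clicks and 5 non-clicks

Beta is conjugate to the binomial likelihood: posterior = Beta(a+s, b+f).
Match parameters: s=14−5=9, f=27−22=5.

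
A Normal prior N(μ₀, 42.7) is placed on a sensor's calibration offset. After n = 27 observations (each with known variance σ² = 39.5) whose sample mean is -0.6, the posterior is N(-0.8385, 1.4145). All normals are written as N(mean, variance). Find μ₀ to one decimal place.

μ₀ = -7.8

With known observation variance, the Normal–Normal posterior has precision τ_n = τ₀ + n/σ² and mean μ_n = (τ₀μ₀ + (n/σ²)x̄)/τ_n.
Here τ₀ = 1/42.7 = 0.023419 and τ_data = 27/39.5 = 0.683544, so τ_n = 0.706963.
Rearranging for μ₀: μ₀ = (μ_n·τ_n − τ_data·x̄)/τ₀ = (-0.8385·0.706963 − 0.683544·-0.6) / 0.023419 = -0.182662/0.023419 ≈ -7.8.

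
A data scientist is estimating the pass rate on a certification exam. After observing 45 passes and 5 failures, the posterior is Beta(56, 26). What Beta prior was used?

Beta is conjugate to the binomial likelihood: posterior = Beta(α+s, β+f).
Subtract the data counts: 56−45=11, 26−5=21.

Beta(11, 21)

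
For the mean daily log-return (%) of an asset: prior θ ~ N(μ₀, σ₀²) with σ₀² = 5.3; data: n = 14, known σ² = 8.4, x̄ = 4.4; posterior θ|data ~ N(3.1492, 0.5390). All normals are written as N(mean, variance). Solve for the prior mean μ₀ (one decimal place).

μ₀ = -7.9

With known observation variance, the Normal–Normal posterior has precision τ_n = τ₀ + n/σ² and mean μ_n = (τ₀μ₀ + (n/σ²)x̄)/τ_n.
Here τ₀ = 1/5.3 = 0.188679 and τ_data = 14/8.4 = 1.666667, so τ_n = 1.855346.
Rearranging for μ₀: μ₀ = (μ_n·τ_n − τ_data·x̄)/τ₀ = (3.1492·1.855346 − 1.666667·4.4) / 0.188679 = -1.490479/0.188679 ≈ -7.9.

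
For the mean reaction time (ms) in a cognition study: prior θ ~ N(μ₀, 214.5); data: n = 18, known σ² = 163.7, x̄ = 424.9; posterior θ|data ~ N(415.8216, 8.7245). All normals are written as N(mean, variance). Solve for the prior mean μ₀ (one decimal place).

μ₀ = 201.7

With known observation variance, the Normal–Normal posterior has precision τ_n = τ₀ + n/σ² and mean μ_n = (τ₀μ₀ + (n/σ²)x̄)/τ_n.
Here τ₀ = 1/214.5 = 0.004662 and τ_data = 18/163.7 = 0.109957, so τ_n = 0.114619.
Rearranging for μ₀: μ₀ = (μ_n·τ_n − τ_data·x̄)/τ₀ = (415.8216·0.114619 − 0.109957·424.9) / 0.004662 = 0.940327/0.004662 ≈ 201.7.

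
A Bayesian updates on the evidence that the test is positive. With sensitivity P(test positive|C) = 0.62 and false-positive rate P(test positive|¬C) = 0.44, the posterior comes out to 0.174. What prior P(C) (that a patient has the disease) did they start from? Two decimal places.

P(C) = 0.13

Bayes' rule in odds form gives O(C|E) = O(C)·[P(E|C)/P(E|¬C)], hence O(C) = O(C|E)/LR.
Posterior odds = 0.174/(1−0.174) = 0.2107. LR = 0.62/0.44 = 1.4091.
Prior odds = 0.2107/1.4091 = 0.1495, so P(C) = 0.1495/(1+0.1495) ≈ 0.13.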